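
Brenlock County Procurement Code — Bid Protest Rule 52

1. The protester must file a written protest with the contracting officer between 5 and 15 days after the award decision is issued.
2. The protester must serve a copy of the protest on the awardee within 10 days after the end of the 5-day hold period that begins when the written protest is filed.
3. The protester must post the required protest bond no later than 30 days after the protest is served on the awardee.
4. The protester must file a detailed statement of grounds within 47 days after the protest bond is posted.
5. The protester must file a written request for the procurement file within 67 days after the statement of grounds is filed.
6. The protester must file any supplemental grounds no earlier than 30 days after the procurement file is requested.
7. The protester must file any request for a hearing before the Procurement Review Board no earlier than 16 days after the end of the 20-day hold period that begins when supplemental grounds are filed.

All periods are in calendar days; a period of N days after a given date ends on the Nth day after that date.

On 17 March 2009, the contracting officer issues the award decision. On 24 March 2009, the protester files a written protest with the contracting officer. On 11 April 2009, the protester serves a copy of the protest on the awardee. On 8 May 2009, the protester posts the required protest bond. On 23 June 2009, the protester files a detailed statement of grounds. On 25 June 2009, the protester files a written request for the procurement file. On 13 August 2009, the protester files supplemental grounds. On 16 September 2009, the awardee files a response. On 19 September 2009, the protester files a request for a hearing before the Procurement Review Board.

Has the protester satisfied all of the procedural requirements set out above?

Step 1 — 5 and 15 days from 17 March 2009 (when the award decision is issued) are 22 March 2009 and 1 April 2009 respectively; done 24 March 2009 — within the window.
Step 2 — counting 10 days from 29 March 2009 (end of the 5-day hold period, which began when the written protest is filed on 24 March 2009) gives a deadline of 8 April 2009; 11 April 2009 misses that deadline by 3 days.

No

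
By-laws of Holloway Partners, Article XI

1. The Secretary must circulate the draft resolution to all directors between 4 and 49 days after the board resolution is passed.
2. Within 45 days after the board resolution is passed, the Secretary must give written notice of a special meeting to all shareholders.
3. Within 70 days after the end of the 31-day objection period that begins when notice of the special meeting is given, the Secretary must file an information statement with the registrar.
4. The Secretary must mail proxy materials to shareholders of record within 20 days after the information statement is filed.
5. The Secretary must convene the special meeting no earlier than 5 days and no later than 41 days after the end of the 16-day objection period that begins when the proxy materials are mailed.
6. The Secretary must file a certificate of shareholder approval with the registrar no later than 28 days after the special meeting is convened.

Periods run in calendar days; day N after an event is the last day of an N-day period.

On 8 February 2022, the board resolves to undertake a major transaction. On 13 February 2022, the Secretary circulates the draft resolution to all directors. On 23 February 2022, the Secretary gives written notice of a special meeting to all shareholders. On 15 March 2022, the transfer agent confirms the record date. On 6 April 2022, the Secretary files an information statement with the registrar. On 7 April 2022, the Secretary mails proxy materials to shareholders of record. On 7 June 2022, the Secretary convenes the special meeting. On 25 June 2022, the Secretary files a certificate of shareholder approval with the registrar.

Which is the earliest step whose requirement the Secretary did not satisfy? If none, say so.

(1) the permitted window runs from 8 February 2022 + 4 = 12 February 2022 to 8 February 2022 + 49 = 29 March 2022; done 13 February 2022 — within the window.
(2) due by 8 February 2022 + 45 days = 25 March 2022; done 23 February 2022 — timely.
(3) due by 26 March 2022 + 70 days = 4 June 2022; completed 6 April 2022, before the deadline.
(4) due by 6 April 2022 + 20 days = 26 April 2022; done 7 April 2022 — timely.
(5) the permitted window runs from 23 April 2022 + 5 = 28 April 2022 to 23 April 2022 + 41 = 3 June 2022; done 7 June 2022 — 4 days after the window closed.

Step 5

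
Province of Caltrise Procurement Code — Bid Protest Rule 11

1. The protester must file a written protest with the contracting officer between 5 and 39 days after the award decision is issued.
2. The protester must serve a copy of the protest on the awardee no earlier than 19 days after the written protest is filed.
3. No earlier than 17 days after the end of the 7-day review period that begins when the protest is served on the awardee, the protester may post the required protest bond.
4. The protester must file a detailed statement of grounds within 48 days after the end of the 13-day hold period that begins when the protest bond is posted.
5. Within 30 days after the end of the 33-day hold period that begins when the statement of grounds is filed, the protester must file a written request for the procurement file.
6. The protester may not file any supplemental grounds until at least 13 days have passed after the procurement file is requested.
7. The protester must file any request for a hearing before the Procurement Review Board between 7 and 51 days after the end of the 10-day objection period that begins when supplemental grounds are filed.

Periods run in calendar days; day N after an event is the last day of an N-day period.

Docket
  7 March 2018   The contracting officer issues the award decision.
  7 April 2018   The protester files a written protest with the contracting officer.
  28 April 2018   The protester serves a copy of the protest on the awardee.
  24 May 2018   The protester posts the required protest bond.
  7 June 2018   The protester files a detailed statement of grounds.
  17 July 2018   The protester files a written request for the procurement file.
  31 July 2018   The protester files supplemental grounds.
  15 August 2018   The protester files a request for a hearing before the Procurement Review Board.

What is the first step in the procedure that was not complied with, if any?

Step 7

(1) the permitted window runs from 7 March 2018 + 5 = 12 March 2018 to 7 March 2018 + 39 = 15 April 2018; done 7 April 2018, which is between those dates.
(2) permitted from 7 April 2018 + 19 days = 26 April 2018 onward; done 28 April 2018, after the minimum wait.
(3) permitted from 5 May 2018 + 17 days = 22 May 2018 onward; 24 May 2018 is on or after that date.
(4) due by 6 June 2018 + 48 days = 24 July 2018; 7 June 2018 is within that limit.
(5) due by 10 July 2018 + 30 days = 9 August 2018; done 17 July 2018 — timely.
(6) permitted from 17 July 2018 + 13 days = 30 July 2018 onward; 31 July 2018 is on or after that date.
(7) the permitted window runs from 10 August 2018 + 7 = 17 August 2018 to 10 August 2018 + 51 = 30 September 2018; done 15 August 2018 — 2 days before the window opened.
Later steps need not be reached.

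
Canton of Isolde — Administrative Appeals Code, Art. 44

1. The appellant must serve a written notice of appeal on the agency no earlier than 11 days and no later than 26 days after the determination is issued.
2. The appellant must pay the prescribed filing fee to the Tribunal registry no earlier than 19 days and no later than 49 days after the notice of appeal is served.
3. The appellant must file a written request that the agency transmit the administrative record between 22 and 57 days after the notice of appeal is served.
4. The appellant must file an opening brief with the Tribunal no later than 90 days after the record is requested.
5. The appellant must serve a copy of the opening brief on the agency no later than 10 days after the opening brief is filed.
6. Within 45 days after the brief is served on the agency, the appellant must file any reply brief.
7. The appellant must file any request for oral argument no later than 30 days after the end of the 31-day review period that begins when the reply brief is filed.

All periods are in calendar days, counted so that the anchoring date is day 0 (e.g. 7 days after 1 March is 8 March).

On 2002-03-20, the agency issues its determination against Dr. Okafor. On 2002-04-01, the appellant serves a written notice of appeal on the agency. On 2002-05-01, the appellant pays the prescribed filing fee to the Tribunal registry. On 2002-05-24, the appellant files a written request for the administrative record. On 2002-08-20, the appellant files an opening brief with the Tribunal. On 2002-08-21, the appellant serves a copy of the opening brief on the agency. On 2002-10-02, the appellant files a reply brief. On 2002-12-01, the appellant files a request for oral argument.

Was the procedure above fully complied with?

Yes

Step 1 — 11 and 26 days from 2002-03-20 (when the determination is issued) are 2002-03-31 and 2002-04-15 respectively; done 2002-04-01, which is between those dates.
Step 2 — 19 and 49 days from 2002-04-01 (when the notice of appeal is served) are 2002-04-20 and 2002-05-20 respectively; done 2002-05-01 — within the window.
Step 3 — 22 and 57 days from 2002-04-01 (when the notice of appeal is served) are 2002-04-23 and 2002-05-28 respectively; 2002-05-24 falls inside that range.
Step 4 — counting 90 days from 2002-05-24 (when the record is requested) gives a deadline of 2002-08-22; 2002-08-20 is within that limit.
Step 5 — counting 10 days from 2002-08-20 (when the opening brief is filed) gives a deadline of 2002-08-30; 2002-08-21 is within that limit.
Step 6 — counting 45 days from 2002-08-21 (when the brief is served on the agency) gives a deadline of 2002-10-05; completed 2002-10-02, before the deadline.
Step 7 — counting 30 days from 2002-11-02 (end of the 31-day review period, which began when the reply brief is filed on 2002-10-02) gives a deadline of 2002-12-02; completed 2002-12-01, before the deadline.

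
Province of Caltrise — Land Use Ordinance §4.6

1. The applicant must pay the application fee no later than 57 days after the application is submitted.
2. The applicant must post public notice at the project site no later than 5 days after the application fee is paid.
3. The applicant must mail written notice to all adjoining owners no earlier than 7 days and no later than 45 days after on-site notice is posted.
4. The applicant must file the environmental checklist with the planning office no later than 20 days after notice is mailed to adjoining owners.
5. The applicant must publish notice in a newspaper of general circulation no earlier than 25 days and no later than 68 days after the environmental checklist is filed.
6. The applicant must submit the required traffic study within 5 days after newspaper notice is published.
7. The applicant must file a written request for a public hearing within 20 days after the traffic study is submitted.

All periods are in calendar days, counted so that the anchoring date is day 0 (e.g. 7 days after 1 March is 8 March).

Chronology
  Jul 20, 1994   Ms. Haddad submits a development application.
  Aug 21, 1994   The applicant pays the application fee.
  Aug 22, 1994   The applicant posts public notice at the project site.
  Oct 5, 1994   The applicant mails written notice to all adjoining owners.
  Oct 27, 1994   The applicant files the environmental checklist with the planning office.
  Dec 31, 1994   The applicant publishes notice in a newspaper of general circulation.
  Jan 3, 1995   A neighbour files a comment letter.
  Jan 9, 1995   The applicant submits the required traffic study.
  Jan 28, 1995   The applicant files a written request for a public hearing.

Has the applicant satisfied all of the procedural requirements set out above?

No

(1) due by Jul 20, 1994 + 57 days = Sep 15, 1994; completed Aug 21, 1994, before the deadline.
(2) due by Aug 21, 1994 + 5 days = Aug 26, 1994; done Aug 22, 1994 — timely.
(3) the permitted window runs from Aug 22, 1994 + 7 = Aug 29, 1994 to Aug 22, 1994 + 45 = Oct 6, 1994; done Oct 5, 1994, which is between those dates.
(4) due by Oct 5, 1994 + 20 days = Oct 25, 1994; Oct 27, 1994 misses that deadline by 2 days.
The analysis stops there.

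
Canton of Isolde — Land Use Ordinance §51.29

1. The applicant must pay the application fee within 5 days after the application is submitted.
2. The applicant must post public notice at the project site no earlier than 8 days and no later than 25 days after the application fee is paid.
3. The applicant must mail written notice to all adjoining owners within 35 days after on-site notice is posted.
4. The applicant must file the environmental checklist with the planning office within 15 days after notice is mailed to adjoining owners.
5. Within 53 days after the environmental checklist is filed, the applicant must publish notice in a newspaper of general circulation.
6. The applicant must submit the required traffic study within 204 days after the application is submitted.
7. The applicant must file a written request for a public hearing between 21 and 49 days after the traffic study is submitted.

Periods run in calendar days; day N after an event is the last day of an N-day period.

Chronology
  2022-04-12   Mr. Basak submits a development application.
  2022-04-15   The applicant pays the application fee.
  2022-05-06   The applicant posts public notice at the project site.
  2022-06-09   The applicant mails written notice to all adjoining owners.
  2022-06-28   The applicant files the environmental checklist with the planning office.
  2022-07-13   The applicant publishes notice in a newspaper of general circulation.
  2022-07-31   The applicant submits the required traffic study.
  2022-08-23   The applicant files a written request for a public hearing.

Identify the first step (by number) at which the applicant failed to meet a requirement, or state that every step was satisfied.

Step 1 — counting 5 days from 2022-04-12 (when the application is submitted) gives a deadline of 2022-04-17; completed 2022-04-15, before the deadline.
Step 2 — 8 and 25 days from 2022-04-15 (when the application fee is paid) are 2022-04-23 and 2022-05-10 respectively; 2022-05-06 falls inside that range.
Step 3 — counting 35 days from 2022-05-06 (when on-site notice is posted) gives a deadline of 2022-06-10; done 2022-06-09 — timely.
Step 4 — counting 15 days from 2022-06-09 (when notice is mailed to adjoining owners) gives a deadline of 2022-06-24; 2022-06-28 misses that deadline by 4 days.

Step 4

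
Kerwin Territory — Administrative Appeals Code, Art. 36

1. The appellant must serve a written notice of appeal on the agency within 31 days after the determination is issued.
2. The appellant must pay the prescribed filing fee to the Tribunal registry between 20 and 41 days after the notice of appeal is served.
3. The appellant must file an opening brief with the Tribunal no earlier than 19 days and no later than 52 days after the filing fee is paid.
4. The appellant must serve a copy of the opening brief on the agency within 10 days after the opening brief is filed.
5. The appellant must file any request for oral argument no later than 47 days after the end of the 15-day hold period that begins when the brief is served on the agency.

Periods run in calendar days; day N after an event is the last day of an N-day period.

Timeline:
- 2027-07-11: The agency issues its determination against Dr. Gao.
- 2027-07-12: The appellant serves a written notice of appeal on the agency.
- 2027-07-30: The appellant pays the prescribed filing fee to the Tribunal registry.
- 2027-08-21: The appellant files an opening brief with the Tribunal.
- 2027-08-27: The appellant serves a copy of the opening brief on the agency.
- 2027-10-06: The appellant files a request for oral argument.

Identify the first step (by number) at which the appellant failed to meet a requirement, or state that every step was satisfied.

Step 2

Step 1 — counting 31 days from 2027-07-11 (when the determination is issued) gives a deadline of 2027-08-11; 2027-07-12 is within that limit.
Step 2 — 20 and 41 days from 2027-07-12 (when the notice of appeal is served) are 2027-08-01 and 2027-08-22 respectively; done 2027-07-30 — 2 days before the window opened.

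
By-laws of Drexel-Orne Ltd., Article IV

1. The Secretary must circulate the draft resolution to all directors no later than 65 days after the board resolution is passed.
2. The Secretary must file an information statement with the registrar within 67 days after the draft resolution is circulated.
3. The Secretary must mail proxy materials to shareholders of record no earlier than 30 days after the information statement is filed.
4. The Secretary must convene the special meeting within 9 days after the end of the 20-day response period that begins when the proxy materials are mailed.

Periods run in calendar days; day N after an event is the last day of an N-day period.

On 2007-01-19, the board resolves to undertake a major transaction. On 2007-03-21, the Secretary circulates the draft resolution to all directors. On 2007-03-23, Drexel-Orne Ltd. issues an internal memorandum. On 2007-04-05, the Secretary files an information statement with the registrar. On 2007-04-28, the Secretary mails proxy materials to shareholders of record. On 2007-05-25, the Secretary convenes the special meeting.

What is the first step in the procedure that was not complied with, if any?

Step 1: 65 days after 2007-01-19 (when the board resolution is passed) is 2007-03-25; done 2007-03-21 — timely.
Step 2: 67 days after 2007-03-21 (when the draft resolution is circulated) is 2007-05-27; done 2007-04-05 — timely.
Step 3: the earliest permitted date is 30 days after 2007-04-05 (when the information statement is filed), i.e. 2007-05-05; acted on 2007-04-28, 7 days prematurely.
The analysis stops there.

Step 3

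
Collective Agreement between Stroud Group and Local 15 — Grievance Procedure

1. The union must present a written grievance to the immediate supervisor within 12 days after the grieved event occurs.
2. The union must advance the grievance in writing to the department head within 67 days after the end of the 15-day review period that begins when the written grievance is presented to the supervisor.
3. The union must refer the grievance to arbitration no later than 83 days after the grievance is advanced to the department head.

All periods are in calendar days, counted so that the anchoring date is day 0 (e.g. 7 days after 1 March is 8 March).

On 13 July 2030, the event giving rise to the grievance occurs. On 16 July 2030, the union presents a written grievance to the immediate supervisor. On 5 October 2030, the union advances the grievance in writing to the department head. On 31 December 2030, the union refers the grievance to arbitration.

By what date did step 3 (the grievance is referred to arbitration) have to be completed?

Step 3 runs from 5 October 2030, when the grievance is advanced to the department head. 83 days after 5 October 2030 is 27 December 2030.

27 December 2030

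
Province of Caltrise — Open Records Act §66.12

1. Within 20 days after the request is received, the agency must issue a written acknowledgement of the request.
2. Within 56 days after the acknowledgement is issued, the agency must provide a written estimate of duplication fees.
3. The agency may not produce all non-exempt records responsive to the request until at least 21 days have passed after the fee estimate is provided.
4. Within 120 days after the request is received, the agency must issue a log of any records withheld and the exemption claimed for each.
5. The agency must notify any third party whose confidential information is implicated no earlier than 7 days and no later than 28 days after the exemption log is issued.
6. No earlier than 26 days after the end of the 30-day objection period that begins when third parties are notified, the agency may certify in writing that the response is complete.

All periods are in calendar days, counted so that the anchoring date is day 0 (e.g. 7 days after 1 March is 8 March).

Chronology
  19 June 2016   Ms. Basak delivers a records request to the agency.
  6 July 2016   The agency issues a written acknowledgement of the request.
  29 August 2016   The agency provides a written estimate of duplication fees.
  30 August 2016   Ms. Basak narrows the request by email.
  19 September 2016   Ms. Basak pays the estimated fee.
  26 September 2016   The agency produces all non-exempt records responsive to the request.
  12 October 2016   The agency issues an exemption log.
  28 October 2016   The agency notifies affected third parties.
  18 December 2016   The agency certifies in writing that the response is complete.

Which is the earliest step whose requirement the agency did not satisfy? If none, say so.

Step 6

Step 1: 20 days after 19 June 2016 (when the request is received) is 9 July 2016; done 6 July 2016 — timely.
Step 2: 56 days after 6 July 2016 (when the acknowledgement is issued) is 31 August 2016; done 29 August 2016 — timely.
Step 3: the earliest permitted date is 21 days after 29 August 2016 (when the fee estimate is provided), i.e. 19 September 2016; done 26 September 2016 — permitted.
Step 4: 120 days after 19 June 2016 (when the request is received) is 17 October 2016; completed 12 October 2016, before the deadline.
Step 5: the window is 7–28 days after 12 October 2016 (when the exemption log is issued), so 19 October 2016 through 9 November 2016; done 28 October 2016 — within the window.
Step 6: the earliest permitted date is 26 days after 27 November 2016 (end of the 30-day objection period, which began when third parties are notified on 28 October 2016), i.e. 23 December 2016; done 18 December 2016 — 5 days too early.
No need to go further; step 6 was not satisfied.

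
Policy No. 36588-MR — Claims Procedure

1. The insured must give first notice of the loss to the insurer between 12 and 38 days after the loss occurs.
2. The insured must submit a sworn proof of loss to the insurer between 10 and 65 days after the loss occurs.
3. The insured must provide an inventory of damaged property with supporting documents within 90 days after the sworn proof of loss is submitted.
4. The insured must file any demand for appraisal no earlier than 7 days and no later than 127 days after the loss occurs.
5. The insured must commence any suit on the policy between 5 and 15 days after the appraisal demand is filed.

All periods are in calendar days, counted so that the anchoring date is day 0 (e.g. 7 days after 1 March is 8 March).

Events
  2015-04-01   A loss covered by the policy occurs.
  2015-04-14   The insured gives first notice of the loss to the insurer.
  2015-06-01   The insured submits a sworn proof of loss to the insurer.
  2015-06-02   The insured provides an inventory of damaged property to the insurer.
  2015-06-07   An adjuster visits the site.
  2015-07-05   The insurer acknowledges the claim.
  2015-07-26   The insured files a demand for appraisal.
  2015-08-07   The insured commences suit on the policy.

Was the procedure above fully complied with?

Yes

(1) the permitted window runs from 2015-04-01 + 12 = 2015-04-13 to 2015-04-01 + 38 = 2015-05-09; 2015-04-14 falls inside that range.
(2) the permitted window runs from 2015-04-01 + 10 = 2015-04-11 to 2015-04-01 + 65 = 2015-06-05; done 2015-06-01, which is between those dates.
(3) due by 2015-06-01 + 90 days = 2015-08-30; done 2015-06-02 — timely.
(4) the permitted window runs from 2015-04-01 + 7 = 2015-04-08 to 2015-04-01 + 127 = 2015-08-06; done 2015-07-26, which is between those dates.
(5) the permitted window runs from 2015-07-26 + 5 = 2015-07-31 to 2015-07-26 + 15 = 2015-08-10; 2015-08-07 falls inside that range.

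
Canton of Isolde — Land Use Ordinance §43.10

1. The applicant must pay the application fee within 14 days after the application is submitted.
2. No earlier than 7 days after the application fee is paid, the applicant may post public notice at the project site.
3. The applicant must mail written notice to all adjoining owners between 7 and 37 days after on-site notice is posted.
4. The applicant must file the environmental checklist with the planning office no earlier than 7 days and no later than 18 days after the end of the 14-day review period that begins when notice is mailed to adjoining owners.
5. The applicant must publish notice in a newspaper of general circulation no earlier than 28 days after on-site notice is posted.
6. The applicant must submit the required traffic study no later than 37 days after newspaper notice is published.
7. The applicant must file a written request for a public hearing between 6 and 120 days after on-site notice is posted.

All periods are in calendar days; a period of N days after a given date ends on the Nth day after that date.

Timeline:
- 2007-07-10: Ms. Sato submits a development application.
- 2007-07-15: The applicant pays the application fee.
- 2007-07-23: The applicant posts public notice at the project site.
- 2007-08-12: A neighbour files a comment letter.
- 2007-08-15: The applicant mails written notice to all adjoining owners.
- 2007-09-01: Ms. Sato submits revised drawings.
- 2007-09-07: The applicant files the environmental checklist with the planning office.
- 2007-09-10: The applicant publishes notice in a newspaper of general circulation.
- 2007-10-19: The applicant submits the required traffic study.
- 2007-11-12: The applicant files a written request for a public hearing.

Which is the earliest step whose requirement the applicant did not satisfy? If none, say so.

Step 6

(1) due by 2007-07-10 + 14 days = 2007-07-24; done 2007-07-15 — timely.
(2) permitted from 2007-07-15 + 7 days = 2007-07-22 onward; done 2007-07-23, after the minimum wait.
(3) the permitted window runs from 2007-07-23 + 7 = 2007-07-30 to 2007-07-23 + 37 = 2007-08-29; done 2007-08-15 — within the window.
(4) the permitted window runs from 2007-08-29 + 7 = 2007-09-05 to 2007-08-29 + 18 = 2007-09-16; 2007-09-07 falls inside that range.
(5) permitted from 2007-07-23 + 28 days = 2007-08-20 onward; 2007-09-10 is on or after that date.
(6) due by 2007-09-10 + 37 days = 2007-10-17; done 2007-10-19 — 2 days late.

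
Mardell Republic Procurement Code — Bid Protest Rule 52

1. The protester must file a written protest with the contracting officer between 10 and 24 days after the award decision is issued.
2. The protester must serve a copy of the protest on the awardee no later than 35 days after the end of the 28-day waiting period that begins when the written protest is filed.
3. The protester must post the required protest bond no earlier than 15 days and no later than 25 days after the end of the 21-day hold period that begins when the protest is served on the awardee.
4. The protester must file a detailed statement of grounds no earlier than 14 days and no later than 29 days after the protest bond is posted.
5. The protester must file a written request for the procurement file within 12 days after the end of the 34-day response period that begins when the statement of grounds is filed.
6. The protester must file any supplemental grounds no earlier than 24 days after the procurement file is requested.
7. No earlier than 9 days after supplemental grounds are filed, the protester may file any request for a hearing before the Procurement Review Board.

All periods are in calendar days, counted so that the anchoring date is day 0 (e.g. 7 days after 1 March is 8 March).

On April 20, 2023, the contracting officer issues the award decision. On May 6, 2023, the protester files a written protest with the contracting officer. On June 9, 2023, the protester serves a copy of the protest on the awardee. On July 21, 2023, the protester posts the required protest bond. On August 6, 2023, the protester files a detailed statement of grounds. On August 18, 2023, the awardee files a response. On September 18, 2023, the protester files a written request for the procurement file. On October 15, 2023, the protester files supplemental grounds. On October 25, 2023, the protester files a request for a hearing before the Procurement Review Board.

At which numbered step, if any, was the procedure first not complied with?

Step 1: the window is 10–24 days after April 20, 2023 (when the award decision is issued), so April 30, 2023 through May 14, 2023; done May 6, 2023 — within the window.
Step 2: 35 days after June 3, 2023 (end of the 28-day waiting period, which began when the written protest is filed on May 6, 2023) is July 8, 2023; completed June 9, 2023, before the deadline.
Step 3: the window is 15–25 days after June 30, 2023 (end of the 21-day hold period, which began when the protest is served on the awardee on June 9, 2023), so July 15, 2023 through July 25, 2023; done July 21, 2023, which is between those dates.
Step 4: the window is 14–29 days after July 21, 2023 (when the protest bond is posted), so August 4, 2023 through August 19, 2023; August 6, 2023 falls inside that range.
Step 5: 12 days after September 9, 2023 (end of the 34-day response period, which began when the statement of grounds is filed on August 6, 2023) is September 21, 2023; done September 18, 2023 — timely.
Step 6: the earliest permitted date is 24 days after September 18, 2023 (when the procurement file is requested), i.e. October 12, 2023; October 15, 2023 is on or after that date.
Step 7: the earliest permitted date is 9 days after October 15, 2023 (when supplemental grounds are filed), i.e. October 24, 2023; October 25, 2023 is on or after that date.

None — every step was satisfied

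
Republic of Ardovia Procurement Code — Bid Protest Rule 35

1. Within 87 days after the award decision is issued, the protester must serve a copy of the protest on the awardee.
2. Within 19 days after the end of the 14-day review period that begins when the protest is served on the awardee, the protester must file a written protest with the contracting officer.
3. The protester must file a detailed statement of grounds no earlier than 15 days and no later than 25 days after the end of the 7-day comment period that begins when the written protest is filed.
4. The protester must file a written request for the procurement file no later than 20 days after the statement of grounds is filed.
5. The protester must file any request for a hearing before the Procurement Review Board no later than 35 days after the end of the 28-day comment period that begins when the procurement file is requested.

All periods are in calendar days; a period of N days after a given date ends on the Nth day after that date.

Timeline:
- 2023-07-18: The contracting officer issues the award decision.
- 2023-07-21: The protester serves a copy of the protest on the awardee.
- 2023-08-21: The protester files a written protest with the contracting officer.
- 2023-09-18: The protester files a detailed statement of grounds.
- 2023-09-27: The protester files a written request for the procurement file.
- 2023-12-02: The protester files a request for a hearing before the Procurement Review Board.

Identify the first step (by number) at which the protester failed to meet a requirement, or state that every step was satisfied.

Step 5

(1) due by 2023-07-18 + 87 days = 2023-10-13; 2023-07-21 is within that limit.
(2) due by 2023-08-04 + 19 days = 2023-08-23; 2023-08-21 is within that limit.
(3) the permitted window runs from 2023-08-28 + 15 = 2023-09-12 to 2023-08-28 + 25 = 2023-09-22; done 2023-09-18, which is between those dates.
(4) due by 2023-09-18 + 20 days = 2023-10-08; 2023-09-27 is within that limit.
(5) due by 2023-10-25 + 35 days = 2023-11-29; 2023-12-02 misses that deadline by 3 days.
Later steps need not be reached.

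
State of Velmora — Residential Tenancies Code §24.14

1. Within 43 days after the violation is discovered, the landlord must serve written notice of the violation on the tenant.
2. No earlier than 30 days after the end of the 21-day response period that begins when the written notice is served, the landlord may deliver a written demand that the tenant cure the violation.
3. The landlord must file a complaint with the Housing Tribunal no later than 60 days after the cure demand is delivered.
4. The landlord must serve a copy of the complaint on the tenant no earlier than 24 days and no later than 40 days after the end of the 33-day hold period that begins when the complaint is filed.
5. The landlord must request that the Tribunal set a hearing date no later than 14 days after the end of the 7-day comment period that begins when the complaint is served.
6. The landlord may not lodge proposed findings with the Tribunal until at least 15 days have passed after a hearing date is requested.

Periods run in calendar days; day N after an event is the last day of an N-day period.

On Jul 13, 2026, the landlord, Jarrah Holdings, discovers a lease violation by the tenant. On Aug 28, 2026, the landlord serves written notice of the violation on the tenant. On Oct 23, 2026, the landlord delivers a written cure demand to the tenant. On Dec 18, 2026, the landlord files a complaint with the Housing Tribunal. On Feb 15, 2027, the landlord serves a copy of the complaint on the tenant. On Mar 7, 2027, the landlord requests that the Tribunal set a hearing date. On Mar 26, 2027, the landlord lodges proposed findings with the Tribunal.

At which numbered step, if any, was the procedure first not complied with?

Step 1: 43 days after Jul 13, 2026 (when the violation is discovered) is Aug 25, 2026; Aug 28, 2026 misses that deadline by 3 days.
The procedure was therefore not followed at step 1.

Step 1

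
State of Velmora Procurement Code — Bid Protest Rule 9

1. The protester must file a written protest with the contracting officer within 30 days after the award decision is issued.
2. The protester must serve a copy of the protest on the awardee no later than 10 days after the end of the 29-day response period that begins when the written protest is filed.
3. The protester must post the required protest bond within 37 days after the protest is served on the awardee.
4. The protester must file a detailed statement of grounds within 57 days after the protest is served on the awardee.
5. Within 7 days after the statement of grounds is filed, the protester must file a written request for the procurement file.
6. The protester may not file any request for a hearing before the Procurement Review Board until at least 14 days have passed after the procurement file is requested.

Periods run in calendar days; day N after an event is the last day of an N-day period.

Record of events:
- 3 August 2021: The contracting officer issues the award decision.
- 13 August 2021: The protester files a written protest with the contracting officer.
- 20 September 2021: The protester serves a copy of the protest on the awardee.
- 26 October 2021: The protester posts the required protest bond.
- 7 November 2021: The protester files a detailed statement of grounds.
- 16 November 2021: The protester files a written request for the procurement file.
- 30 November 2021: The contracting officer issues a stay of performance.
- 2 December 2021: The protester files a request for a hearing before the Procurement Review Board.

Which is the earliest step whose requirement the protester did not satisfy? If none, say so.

Step 1: 30 days after 3 August 2021 (when the award decision is issued) is 2 September 2021; done 13 August 2021 — timely.
Step 2: 10 days after 11 September 2021 (end of the 29-day response period, which began when the written protest is filed on 13 August 2021) is 21 September 2021; completed 20 September 2021, before the deadline.
Step 3: 37 days after 20 September 2021 (when the protest is served on the awardee) is 27 October 2021; 26 October 2021 is within that limit.
Step 4: 57 days after 20 September 2021 (when the protest is served on the awardee) is 16 November 2021; completed 7 November 2021, before the deadline.
Step 5: 7 days after 7 November 2021 (when the statement of grounds is filed) is 14 November 2021; 16 November 2021 misses that deadline by 2 days.

Step 5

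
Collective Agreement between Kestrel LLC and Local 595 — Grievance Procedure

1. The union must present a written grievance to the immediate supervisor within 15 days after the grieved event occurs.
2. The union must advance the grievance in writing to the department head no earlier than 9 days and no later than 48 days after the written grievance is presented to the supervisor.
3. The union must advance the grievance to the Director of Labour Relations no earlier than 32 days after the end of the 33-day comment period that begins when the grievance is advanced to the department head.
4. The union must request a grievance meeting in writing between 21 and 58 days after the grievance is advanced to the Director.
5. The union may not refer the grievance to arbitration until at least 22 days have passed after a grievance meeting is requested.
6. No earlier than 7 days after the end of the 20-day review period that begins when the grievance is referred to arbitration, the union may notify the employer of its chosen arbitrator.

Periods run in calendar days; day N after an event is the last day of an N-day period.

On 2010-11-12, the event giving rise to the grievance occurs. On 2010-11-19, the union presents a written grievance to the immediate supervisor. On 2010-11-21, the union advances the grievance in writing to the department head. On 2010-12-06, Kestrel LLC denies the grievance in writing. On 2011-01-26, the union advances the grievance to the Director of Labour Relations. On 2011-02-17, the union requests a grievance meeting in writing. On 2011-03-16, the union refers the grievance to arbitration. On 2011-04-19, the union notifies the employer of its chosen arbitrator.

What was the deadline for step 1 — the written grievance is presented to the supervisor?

Step 1 runs from 2010-11-12, when the grieved event occurs. 15 days after 2010-11-12 is 2010-11-27.

2010-11-27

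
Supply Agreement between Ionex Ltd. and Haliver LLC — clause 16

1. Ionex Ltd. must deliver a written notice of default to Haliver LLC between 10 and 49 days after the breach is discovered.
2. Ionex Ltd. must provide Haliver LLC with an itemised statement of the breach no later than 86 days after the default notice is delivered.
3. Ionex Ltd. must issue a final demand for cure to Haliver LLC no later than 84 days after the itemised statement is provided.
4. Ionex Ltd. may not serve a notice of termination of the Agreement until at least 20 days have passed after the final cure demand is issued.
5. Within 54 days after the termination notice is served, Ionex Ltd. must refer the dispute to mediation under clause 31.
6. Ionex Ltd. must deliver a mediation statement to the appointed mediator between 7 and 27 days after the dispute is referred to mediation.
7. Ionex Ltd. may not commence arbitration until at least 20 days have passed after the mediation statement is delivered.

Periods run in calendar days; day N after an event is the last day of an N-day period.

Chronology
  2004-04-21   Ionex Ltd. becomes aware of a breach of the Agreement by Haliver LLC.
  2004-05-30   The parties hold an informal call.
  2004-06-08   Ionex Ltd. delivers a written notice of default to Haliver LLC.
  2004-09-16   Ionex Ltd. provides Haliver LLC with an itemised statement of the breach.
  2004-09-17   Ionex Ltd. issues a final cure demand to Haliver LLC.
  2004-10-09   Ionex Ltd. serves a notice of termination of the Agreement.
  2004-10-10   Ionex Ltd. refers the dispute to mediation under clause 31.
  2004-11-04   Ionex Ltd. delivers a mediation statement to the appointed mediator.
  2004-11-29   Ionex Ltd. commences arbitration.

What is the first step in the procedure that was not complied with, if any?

Step 2

Step 1 — 10 and 49 days from 2004-04-21 (when the breach is discovered) are 2004-05-01 and 2004-06-09 respectively; done 2004-06-08, which is between those dates.
Step 2 — counting 86 days from 2004-06-08 (when the default notice is delivered) gives a deadline of 2004-09-02; done 2004-09-16 — 14 days late.
That is the first point of non-compliance.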